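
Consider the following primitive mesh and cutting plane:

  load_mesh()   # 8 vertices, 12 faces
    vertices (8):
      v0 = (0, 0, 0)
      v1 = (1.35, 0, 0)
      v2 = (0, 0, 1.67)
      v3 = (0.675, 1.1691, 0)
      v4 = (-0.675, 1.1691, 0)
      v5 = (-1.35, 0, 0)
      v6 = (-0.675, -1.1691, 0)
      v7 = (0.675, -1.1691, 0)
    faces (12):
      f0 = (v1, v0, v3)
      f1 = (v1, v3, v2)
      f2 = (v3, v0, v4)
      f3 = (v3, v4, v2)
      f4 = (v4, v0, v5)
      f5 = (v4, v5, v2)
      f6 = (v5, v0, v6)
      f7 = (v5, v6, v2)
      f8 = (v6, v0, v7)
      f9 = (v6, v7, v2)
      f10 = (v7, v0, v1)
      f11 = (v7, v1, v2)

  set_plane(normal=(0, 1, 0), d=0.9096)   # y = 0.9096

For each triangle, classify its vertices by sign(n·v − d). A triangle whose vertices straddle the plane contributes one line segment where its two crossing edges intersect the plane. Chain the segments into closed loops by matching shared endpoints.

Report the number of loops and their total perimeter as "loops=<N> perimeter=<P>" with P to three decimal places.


loops=1 perimeter=3.653

Straddling triangles (6 of 12):
  (v1,v0,v3) [--+] → (0.525173, 0.9096, 0)–(0.824827, 0.9096, 0)  len=0.2997
  (v1,v3,v2) [-+-] → (0.824827, 0.9096, 0)–(0.525173, 0.9096, 0.370683)  len=0.4767
  (v3,v0,v4) [+-+] → (0.525173, 0.9096, 0)–(-0.525173, 0.9096, 0)  len=1.0503
  (v3,v4,v2) [++-] → (-0.525173, 0.9096, 0.370683)–(0.525173, 0.9096, 0.370683)  len=1.0503
  (v4,v0,v5) [+--] → (-0.525173, 0.9096, 0)–(-0.824827, 0.9096, 0)  len=0.2997
  (v4,v5,v2) [+--] → (-0.824827, 0.9096, 0)–(-0.525173, 0.9096, 0.370683)  len=0.4767

Chained into 1 loop(s):
  loop 1: 6 segments, perimeter = 3.6533
Total perimeter = 3.653


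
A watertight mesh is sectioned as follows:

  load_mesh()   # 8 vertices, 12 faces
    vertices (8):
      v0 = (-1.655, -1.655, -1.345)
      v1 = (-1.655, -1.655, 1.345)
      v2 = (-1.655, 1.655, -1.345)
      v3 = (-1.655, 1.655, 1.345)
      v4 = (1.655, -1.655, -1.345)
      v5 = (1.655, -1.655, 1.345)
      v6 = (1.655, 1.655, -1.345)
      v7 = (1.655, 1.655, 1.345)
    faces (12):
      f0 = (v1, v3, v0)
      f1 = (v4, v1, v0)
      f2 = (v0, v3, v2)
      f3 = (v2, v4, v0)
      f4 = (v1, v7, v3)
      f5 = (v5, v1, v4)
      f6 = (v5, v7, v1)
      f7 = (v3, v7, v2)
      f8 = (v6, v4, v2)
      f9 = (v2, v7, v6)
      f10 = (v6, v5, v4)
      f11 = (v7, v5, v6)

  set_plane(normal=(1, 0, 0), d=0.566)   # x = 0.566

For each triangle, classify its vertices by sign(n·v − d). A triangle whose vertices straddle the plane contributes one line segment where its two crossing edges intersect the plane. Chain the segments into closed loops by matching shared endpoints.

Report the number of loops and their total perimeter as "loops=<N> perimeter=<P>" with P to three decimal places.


loops=1 perimeter=12.000

Straddling triangles (8 of 12):
  (v4,v1,v0) [+--] → (0.566, -1.655, -0.459982)–(0.566, -1.655, -1.345)  len=0.8850
  (v2,v4,v0) [-+-] → (0.566, -0.566, -1.345)–(0.566, -1.655, -1.345)  len=1.0890
  (v1,v7,v3) [-+-] → (0.566, 0.566, 1.345)–(0.566, 1.655, 1.345)  len=1.0890
  (v5,v1,v4) [+-+] → (0.566, -1.655, 1.345)–(0.566, -1.655, -0.459982)  len=1.8050
  (v5,v7,v1) [++-] → (0.566, 0.566, 1.345)–(0.566, -1.655, 1.345)  len=2.2210
  (v3,v7,v2) [-+-] → (0.566, 1.655, 1.345)–(0.566, 1.655, 0.459982)  len=0.8850
  (v6,v4,v2) [++-] → (0.566, -0.566, -1.345)–(0.566, 1.655, -1.345)  len=2.2210
  (v2,v7,v6) [-++] → (0.566, 1.655, 0.459982)–(0.566, 1.655, -1.345)  len=1.8050

Chained into 1 loop(s):
  loop 1: 8 segments, perimeter = 12.0000
Total perimeter = 12.000


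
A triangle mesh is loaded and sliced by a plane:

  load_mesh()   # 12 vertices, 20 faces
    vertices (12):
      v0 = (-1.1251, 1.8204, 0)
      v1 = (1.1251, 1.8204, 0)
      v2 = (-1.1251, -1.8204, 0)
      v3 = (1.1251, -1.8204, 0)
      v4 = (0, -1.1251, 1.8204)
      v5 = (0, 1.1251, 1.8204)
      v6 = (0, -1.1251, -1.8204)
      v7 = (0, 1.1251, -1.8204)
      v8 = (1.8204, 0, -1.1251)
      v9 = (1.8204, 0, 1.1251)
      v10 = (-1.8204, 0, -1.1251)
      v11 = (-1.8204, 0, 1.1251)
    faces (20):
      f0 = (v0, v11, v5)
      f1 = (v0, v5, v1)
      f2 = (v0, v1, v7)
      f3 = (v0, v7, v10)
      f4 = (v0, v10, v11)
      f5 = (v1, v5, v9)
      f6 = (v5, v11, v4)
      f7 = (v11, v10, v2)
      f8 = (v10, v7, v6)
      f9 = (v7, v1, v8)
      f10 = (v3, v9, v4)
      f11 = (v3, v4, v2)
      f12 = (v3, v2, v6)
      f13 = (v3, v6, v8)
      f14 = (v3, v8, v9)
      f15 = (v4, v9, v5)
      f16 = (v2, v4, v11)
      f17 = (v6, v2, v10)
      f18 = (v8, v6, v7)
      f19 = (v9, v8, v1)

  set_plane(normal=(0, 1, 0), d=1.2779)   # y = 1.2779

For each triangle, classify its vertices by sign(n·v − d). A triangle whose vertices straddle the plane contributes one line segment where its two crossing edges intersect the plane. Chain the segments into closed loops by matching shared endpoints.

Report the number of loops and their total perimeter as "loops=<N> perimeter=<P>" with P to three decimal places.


loops=1 perimeter=8.468

Straddling triangles (8 of 20):
  (v0,v11,v5) [+--] → (-1.33231, 1.2779, 0.335293)–(-0.247253, 1.2779, 1.42035)  len=1.5345
  (v0,v5,v1) [+-+] → (-0.247253, 1.2779, 1.42035)–(0.247253, 1.2779, 1.42035)  len=0.4945
  (v0,v1,v7) [++-] → (0.247253, 1.2779, -1.42035)–(-0.247253, 1.2779, -1.42035)  len=0.4945
  (v0,v7,v10) [+--] → (-0.247253, 1.2779, -1.42035)–(-1.33231, 1.2779, -0.335293)  len=1.5345
  (v0,v10,v11) [+--] → (-1.33231, 1.2779, -0.335293)–(-1.33231, 1.2779, 0.335293)  len=0.6706
  (v1,v5,v9) [+--] → (0.247253, 1.2779, 1.42035)–(1.33231, 1.2779, 0.335293)  len=1.5345
  (v7,v1,v8) [-+-] → (0.247253, 1.2779, -1.42035)–(1.33231, 1.2779, -0.335293)  len=1.5345
  (v9,v8,v1) [--+] → (1.33231, 1.2779, -0.335293)–(1.33231, 1.2779, 0.335293)  len=0.6706

Chained into 1 loop(s):
  loop 1: 8 segments, perimeter = 8.4682
Total perimeter = 8.468


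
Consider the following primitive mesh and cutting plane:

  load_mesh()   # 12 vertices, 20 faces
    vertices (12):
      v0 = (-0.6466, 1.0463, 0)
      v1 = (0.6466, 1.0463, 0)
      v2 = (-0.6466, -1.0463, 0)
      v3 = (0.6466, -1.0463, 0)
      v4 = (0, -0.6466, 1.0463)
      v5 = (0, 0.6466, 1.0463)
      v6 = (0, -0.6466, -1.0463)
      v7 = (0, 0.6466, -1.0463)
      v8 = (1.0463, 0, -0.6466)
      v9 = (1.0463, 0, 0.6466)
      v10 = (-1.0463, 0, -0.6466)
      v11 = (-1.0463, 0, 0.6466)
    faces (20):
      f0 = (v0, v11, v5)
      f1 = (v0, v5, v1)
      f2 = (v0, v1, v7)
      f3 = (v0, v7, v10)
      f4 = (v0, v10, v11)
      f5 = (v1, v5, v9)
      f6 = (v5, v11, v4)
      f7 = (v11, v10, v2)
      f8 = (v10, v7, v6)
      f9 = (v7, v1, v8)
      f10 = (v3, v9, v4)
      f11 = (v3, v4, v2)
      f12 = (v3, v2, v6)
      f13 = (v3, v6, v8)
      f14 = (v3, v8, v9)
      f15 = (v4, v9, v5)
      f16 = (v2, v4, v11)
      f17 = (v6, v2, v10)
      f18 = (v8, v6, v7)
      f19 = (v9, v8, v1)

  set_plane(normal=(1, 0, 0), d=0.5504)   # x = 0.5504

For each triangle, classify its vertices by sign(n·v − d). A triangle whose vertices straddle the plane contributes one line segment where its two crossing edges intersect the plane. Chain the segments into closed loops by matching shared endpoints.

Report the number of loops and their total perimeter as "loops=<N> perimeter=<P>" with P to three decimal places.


loops=1 perimeter=5.741

Straddling triangles (10 of 20):
  (v0,v5,v1) [--+] → (0.5504, 0.986833, 0.155667)–(0.5504, 1.0463, 0)  len=0.1666
  (v0,v1,v7) [-+-] → (0.5504, 1.0463, 0)–(0.5504, 0.986833, -0.155667)  len=0.1666
  (v1,v5,v9) [+-+] → (0.5504, 0.986833, 0.155667)–(0.5504, 0.30646, 0.83604)  len=0.9622
  (v7,v1,v8) [-++] → (0.5504, 0.986833, -0.155667)–(0.5504, 0.30646, -0.83604)  len=0.9622
  (v3,v9,v4) [++-] → (0.5504, -0.30646, 0.83604)–(0.5504, -0.986833, 0.155667)  len=0.9622
  (v3,v4,v2) [+--] → (0.5504, -0.986833, 0.155667)–(0.5504, -1.0463, 0)  len=0.1666
  (v3,v2,v6) [+--] → (0.5504, -1.0463, 0)–(0.5504, -0.986833, -0.155667)  len=0.1666
  (v3,v6,v8) [+-+] → (0.5504, -0.986833, -0.155667)–(0.5504, -0.30646, -0.83604)  len=0.9622
  (v4,v9,v5) [-+-] → (0.5504, -0.30646, 0.83604)–(0.5504, 0.30646, 0.83604)  len=0.6129
  (v8,v6,v7) [+--] → (0.5504, -0.30646, -0.83604)–(0.5504, 0.30646, -0.83604)  len=0.6129

Chained into 1 loop(s):
  loop 1: 10 segments, perimeter = 5.7412
Total perimeter = 5.741


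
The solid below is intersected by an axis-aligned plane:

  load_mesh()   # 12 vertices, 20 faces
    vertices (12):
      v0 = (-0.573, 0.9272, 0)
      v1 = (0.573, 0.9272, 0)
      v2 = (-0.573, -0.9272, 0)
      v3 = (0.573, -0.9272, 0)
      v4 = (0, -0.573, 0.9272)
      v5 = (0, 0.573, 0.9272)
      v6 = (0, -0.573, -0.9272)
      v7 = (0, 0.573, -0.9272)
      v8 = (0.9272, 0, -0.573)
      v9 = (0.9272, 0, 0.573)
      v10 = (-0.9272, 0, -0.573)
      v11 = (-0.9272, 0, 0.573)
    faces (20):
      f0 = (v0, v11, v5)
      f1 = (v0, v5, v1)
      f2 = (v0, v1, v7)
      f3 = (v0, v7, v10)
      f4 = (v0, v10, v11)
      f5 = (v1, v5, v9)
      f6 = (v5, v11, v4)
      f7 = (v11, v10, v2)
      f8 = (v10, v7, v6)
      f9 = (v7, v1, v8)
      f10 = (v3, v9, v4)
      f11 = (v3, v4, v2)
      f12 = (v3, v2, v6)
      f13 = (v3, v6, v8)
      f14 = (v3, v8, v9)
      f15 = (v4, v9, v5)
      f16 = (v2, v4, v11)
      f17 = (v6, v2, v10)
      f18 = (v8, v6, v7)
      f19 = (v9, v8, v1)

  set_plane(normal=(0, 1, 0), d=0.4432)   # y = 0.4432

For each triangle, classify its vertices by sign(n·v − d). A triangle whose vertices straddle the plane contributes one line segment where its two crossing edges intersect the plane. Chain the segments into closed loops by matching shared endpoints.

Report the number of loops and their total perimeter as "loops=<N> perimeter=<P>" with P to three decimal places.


Straddling triangles (10 of 20):
  (v0,v11,v5) [+-+] → (-0.757893, 0.4432, 0.299107)–(-0.210036, 0.4432, 0.846964)  len=0.7748
  (v0,v7,v10) [++-] → (-0.210036, 0.4432, -0.846964)–(-0.757893, 0.4432, -0.299107)  len=0.7748
  (v0,v10,v11) [+--] → (-0.757893, 0.4432, -0.299107)–(-0.757893, 0.4432, 0.299107)  len=0.5982
  (v1,v5,v9) [++-] → (0.210036, 0.4432, 0.846964)–(0.757893, 0.4432, 0.299107)  len=0.7748
  (v5,v11,v4) [+--] → (-0.210036, 0.4432, 0.846964)–(0, 0.4432, 0.9272)  len=0.2248
  (v10,v7,v6) [-+-] → (-0.210036, 0.4432, -0.846964)–(0, 0.4432, -0.9272)  len=0.2248
  (v7,v1,v8) [++-] → (0.757893, 0.4432, -0.299107)–(0.210036, 0.4432, -0.846964)  len=0.7748
  (v4,v9,v5) [--+] → (0.210036, 0.4432, 0.846964)–(0, 0.4432, 0.9272)  len=0.2248
  (v8,v6,v7) [--+] → (0, 0.4432, -0.9272)–(0.210036, 0.4432, -0.846964)  len=0.2248
  (v9,v8,v1) [--+] → (0.757893, 0.4432, -0.299107)–(0.757893, 0.4432, 0.299107)  len=0.5982

Chained into 1 loop(s):
  loop 1: 10 segments, perimeter = 5.1949
Total perimeter = 5.195

loops=1 perimeter=5.195


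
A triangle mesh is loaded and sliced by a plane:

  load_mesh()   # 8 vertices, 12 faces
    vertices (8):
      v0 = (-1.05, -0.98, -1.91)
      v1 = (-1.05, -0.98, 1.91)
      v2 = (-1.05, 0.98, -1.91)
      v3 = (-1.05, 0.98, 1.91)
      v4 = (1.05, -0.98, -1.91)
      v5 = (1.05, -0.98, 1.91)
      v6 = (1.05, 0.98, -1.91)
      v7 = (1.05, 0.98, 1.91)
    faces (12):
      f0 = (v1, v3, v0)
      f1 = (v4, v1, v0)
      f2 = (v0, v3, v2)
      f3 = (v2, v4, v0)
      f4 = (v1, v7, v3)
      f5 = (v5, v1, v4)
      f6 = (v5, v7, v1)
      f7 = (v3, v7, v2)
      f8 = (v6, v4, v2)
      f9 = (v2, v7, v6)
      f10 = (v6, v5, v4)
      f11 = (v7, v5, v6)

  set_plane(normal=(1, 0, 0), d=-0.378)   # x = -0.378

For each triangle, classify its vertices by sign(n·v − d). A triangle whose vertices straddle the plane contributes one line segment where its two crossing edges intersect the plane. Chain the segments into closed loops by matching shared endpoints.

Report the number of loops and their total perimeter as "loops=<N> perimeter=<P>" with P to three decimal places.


Straddling triangles (8 of 12):
  (v4,v1,v0) [+--] → (-0.378, -0.98, 0.6876)–(-0.378, -0.98, -1.91)  len=2.5976
  (v2,v4,v0) [-+-] → (-0.378, 0.3528, -1.91)–(-0.378, -0.98, -1.91)  len=1.3328
  (v1,v7,v3) [-+-] → (-0.378, -0.3528, 1.91)–(-0.378, 0.98, 1.91)  len=1.3328
  (v5,v1,v4) [+-+] → (-0.378, -0.98, 1.91)–(-0.378, -0.98, 0.6876)  len=1.2224
  (v5,v7,v1) [++-] → (-0.378, -0.3528, 1.91)–(-0.378, -0.98, 1.91)  len=0.6272
  (v3,v7,v2) [-+-] → (-0.378, 0.98, 1.91)–(-0.378, 0.98, -0.6876)  len=2.5976
  (v6,v4,v2) [++-] → (-0.378, 0.3528, -1.91)–(-0.378, 0.98, -1.91)  len=0.6272
  (v2,v7,v6) [-++] → (-0.378, 0.98, -0.6876)–(-0.378, 0.98, -1.91)  len=1.2224

Chained into 1 loop(s):
  loop 1: 8 segments, perimeter = 11.5600
Total perimeter = 11.560

loops=1 perimeter=11.560


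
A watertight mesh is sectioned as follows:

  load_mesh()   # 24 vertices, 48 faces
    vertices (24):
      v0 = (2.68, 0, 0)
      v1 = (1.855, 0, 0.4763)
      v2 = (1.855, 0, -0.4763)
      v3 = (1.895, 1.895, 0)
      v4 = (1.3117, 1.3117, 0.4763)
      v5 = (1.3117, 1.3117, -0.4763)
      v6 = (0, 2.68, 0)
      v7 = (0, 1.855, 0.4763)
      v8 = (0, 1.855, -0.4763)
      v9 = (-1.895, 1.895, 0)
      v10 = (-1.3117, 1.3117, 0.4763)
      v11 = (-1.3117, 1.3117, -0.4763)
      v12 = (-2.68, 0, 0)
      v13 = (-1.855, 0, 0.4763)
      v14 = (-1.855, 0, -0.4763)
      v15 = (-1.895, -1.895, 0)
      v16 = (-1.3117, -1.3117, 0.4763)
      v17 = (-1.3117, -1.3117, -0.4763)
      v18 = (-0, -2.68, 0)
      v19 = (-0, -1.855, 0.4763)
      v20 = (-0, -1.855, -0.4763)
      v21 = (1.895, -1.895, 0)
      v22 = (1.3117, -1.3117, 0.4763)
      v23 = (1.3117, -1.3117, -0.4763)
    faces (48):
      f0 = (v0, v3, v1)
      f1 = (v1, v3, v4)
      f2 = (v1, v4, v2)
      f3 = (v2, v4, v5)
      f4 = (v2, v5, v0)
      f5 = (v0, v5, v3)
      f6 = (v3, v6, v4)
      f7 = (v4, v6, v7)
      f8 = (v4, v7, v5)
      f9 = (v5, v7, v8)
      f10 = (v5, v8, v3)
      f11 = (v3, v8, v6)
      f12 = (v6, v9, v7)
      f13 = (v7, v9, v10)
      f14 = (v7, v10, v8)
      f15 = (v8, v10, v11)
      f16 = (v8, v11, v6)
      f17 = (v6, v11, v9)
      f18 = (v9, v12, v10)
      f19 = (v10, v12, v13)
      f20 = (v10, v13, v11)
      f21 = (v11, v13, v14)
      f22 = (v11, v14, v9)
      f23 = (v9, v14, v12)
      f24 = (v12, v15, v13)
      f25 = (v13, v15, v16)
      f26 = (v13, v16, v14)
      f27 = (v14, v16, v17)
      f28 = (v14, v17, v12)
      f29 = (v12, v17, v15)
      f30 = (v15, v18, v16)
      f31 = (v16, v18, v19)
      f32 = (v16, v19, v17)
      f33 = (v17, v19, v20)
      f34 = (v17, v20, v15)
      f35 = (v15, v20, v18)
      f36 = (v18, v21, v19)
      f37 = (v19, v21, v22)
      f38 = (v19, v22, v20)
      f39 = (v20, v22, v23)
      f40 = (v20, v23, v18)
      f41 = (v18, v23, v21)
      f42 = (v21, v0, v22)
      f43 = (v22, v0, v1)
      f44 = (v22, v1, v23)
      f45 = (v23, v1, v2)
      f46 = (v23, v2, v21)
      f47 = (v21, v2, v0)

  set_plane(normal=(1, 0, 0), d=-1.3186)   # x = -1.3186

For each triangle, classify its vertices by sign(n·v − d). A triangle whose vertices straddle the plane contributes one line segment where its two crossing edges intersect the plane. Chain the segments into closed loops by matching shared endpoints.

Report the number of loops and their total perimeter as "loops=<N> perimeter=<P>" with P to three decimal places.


Straddling triangles (16 of 48):
  (v6,v9,v7) [+-+] → (-1.3186, 2.13377, 0)–(-1.3186, 1.88283, 0.144876)  len=0.2898
  (v7,v9,v10) [+-+] → (-1.3186, 1.88283, 0.144876)–(-1.3186, 1.3186, 0.470666)  len=0.6515
  (v6,v11,v9) [++-] → (-1.3186, 1.3186, -0.470666)–(-1.3186, 2.13377, 0)  len=0.9413
  (v9,v12,v10) [--+] → (-1.3186, 1.30509, 0.473898)–(-1.3186, 1.3186, 0.470666)  len=0.0139
  (v10,v12,v13) [+--] → (-1.3186, 1.30509, 0.473898)–(-1.3186, 1.29504, 0.4763)  len=0.0103
  (v10,v13,v11) [+-+] → (-1.3186, 1.29504, 0.4763)–(-1.3186, 1.29504, -0.464202)  len=0.9405
  (v11,v13,v14) [+--] → (-1.3186, 1.29504, -0.464202)–(-1.3186, 1.29504, -0.4763)  len=0.0121
  (v11,v14,v9) [+--] → (-1.3186, 1.29504, -0.4763)–(-1.3186, 1.3186, -0.470666)  len=0.0242
  (v13,v15,v16) [--+] → (-1.3186, -1.3186, 0.470666)–(-1.3186, -1.29504, 0.4763)  len=0.0242
  (v13,v16,v14) [-+-] → (-1.3186, -1.29504, 0.4763)–(-1.3186, -1.29504, 0.464202)  len=0.0121
  (v14,v16,v17) [-++] → (-1.3186, -1.29504, 0.464202)–(-1.3186, -1.29504, -0.4763)  len=0.9405
  (v14,v17,v12) [-+-] → (-1.3186, -1.29504, -0.4763)–(-1.3186, -1.30509, -0.473898)  len=0.0103
  (v12,v17,v15) [-+-] → (-1.3186, -1.30509, -0.473898)–(-1.3186, -1.3186, -0.470666)  len=0.0139
  (v15,v18,v16) [-++] → (-1.3186, -2.13377, 0)–(-1.3186, -1.3186, 0.470666)  len=0.9413
  (v17,v20,v15) [++-] → (-1.3186, -1.88283, -0.144876)–(-1.3186, -1.3186, -0.470666)  len=0.6515
  (v15,v20,v18) [-++] → (-1.3186, -1.88283, -0.144876)–(-1.3186, -2.13377, 0)  len=0.2898

Chained into 2 loop(s):
  loop 1: 8 segments, perimeter = 2.8836
  loop 2: 8 segments, perimeter = 2.8836
Total perimeter = 5.767

loops=2 perimeter=5.767


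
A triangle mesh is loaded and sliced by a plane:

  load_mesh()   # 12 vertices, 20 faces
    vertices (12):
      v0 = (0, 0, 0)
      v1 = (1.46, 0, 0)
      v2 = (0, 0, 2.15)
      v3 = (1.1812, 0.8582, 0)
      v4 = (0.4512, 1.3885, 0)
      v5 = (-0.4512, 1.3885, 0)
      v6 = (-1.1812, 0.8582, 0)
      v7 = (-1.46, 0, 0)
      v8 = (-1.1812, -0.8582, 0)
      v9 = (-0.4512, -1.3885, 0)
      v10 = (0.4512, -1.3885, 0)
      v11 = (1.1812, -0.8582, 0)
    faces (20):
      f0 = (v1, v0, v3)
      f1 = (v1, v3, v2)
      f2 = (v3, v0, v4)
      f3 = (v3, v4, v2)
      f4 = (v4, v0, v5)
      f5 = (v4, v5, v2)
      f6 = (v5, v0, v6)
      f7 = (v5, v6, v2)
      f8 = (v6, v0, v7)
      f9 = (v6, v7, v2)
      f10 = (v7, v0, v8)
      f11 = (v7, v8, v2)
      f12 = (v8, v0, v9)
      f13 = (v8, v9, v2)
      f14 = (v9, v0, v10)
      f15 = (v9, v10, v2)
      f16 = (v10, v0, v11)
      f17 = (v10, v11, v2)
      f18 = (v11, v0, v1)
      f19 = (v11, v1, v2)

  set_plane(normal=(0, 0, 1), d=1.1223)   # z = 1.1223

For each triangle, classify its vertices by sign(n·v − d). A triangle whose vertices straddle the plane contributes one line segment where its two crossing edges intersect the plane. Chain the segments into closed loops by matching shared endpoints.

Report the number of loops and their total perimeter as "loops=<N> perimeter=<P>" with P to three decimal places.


Straddling triangles (10 of 20):
  (v1,v3,v2) [--+] → (0.564614, 0.41022, 1.1223)–(0.69788, 0, 1.1223)  len=0.4313
  (v3,v4,v2) [--+] → (0.215674, 0.663703, 1.1223)–(0.564614, 0.41022, 1.1223)  len=0.4313
  (v4,v5,v2) [--+] → (-0.215674, 0.663703, 1.1223)–(0.215674, 0.663703, 1.1223)  len=0.4313
  (v5,v6,v2) [--+] → (-0.564614, 0.41022, 1.1223)–(-0.215674, 0.663703, 1.1223)  len=0.4313
  (v6,v7,v2) [--+] → (-0.69788, 0, 1.1223)–(-0.564614, 0.41022, 1.1223)  len=0.4313
  (v7,v8,v2) [--+] → (-0.564614, -0.41022, 1.1223)–(-0.69788, 0, 1.1223)  len=0.4313
  (v8,v9,v2) [--+] → (-0.215674, -0.663703, 1.1223)–(-0.564614, -0.41022, 1.1223)  len=0.4313
  (v9,v10,v2) [--+] → (0.215674, -0.663703, 1.1223)–(-0.215674, -0.663703, 1.1223)  len=0.4313
  (v10,v11,v2) [--+] → (0.564614, -0.41022, 1.1223)–(0.215674, -0.663703, 1.1223)  len=0.4313
  (v11,v1,v2) [--+] → (0.69788, 0, 1.1223)–(0.564614, -0.41022, 1.1223)  len=0.4313

Chained into 1 loop(s):
  loop 1: 10 segments, perimeter = 4.3132
Total perimeter = 4.313

loops=1 perimeter=4.313


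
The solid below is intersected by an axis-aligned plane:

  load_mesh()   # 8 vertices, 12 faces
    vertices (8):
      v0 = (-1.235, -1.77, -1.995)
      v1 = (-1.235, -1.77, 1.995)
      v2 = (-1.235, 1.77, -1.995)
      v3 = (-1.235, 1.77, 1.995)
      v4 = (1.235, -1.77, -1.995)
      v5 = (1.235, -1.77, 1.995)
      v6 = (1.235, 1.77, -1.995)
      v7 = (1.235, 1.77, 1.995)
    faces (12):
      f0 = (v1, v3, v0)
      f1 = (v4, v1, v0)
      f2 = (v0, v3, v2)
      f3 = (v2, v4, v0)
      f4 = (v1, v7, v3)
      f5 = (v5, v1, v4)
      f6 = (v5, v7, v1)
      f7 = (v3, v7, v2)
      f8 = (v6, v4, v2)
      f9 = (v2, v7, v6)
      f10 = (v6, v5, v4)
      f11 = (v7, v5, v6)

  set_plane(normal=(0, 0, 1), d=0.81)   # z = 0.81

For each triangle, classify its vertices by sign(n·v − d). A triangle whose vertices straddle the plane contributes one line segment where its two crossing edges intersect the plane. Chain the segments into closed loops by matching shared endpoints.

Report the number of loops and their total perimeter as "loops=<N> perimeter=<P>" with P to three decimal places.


loops=1 perimeter=12.020

Straddling triangles (8 of 12):
  (v1,v3,v0) [++-] → (-1.235, 0.718647, 0.81)–(-1.235, -1.77, 0.81)  len=2.4886
  (v4,v1,v0) [-+-] → (-0.501429, -1.77, 0.81)–(-1.235, -1.77, 0.81)  len=0.7336
  (v0,v3,v2) [-+-] → (-1.235, 0.718647, 0.81)–(-1.235, 1.77, 0.81)  len=1.0514
  (v5,v1,v4) [++-] → (-0.501429, -1.77, 0.81)–(1.235, -1.77, 0.81)  len=1.7364
  (v3,v7,v2) [++-] → (0.501429, 1.77, 0.81)–(-1.235, 1.77, 0.81)  len=1.7364
  (v2,v7,v6) [-+-] → (0.501429, 1.77, 0.81)–(1.235, 1.77, 0.81)  len=0.7336
  (v6,v5,v4) [-+-] → (1.235, -0.718647, 0.81)–(1.235, -1.77, 0.81)  len=1.0514
  (v7,v5,v6) [++-] → (1.235, -0.718647, 0.81)–(1.235, 1.77, 0.81)  len=2.4886

Chained into 1 loop(s):
  loop 1: 8 segments, perimeter = 12.0200
Total perimeter = 12.020


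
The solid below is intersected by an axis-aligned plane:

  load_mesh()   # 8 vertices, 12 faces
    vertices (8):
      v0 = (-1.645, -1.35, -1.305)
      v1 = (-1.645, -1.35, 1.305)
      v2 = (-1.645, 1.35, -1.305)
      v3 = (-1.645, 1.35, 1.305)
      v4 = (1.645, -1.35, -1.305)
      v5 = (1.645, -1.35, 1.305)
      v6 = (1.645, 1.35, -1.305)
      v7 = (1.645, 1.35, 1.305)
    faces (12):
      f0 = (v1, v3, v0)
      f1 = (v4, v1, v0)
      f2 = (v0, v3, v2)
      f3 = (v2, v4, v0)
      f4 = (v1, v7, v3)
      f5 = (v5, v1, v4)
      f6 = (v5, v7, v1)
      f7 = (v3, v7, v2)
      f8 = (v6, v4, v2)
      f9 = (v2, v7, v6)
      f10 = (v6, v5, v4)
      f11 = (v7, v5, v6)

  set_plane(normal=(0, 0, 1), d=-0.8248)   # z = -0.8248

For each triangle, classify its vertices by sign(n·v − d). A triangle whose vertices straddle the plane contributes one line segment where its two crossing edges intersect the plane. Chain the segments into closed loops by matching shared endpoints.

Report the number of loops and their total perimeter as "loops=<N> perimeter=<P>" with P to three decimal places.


loops=1 perimeter=11.980

Straddling triangles (8 of 12):
  (v1,v3,v0) [++-] → (-1.645, -0.853241, -0.8248)–(-1.645, -1.35, -0.8248)  len=0.4968
  (v4,v1,v0) [-+-] → (1.03969, -1.35, -0.8248)–(-1.645, -1.35, -0.8248)  len=2.6847
  (v0,v3,v2) [-+-] → (-1.645, -0.853241, -0.8248)–(-1.645, 1.35, -0.8248)  len=2.2032
  (v5,v1,v4) [++-] → (1.03969, -1.35, -0.8248)–(1.645, -1.35, -0.8248)  len=0.6053
  (v3,v7,v2) [++-] → (-1.03969, 1.35, -0.8248)–(-1.645, 1.35, -0.8248)  len=0.6053
  (v2,v7,v6) [-+-] → (-1.03969, 1.35, -0.8248)–(1.645, 1.35, -0.8248)  len=2.6847
  (v6,v5,v4) [-+-] → (1.645, 0.853241, -0.8248)–(1.645, -1.35, -0.8248)  len=2.2032
  (v7,v5,v6) [++-] → (1.645, 0.853241, -0.8248)–(1.645, 1.35, -0.8248)  len=0.4968

Chained into 1 loop(s):
  loop 1: 8 segments, perimeter = 11.9800
Total perimeter = 11.980


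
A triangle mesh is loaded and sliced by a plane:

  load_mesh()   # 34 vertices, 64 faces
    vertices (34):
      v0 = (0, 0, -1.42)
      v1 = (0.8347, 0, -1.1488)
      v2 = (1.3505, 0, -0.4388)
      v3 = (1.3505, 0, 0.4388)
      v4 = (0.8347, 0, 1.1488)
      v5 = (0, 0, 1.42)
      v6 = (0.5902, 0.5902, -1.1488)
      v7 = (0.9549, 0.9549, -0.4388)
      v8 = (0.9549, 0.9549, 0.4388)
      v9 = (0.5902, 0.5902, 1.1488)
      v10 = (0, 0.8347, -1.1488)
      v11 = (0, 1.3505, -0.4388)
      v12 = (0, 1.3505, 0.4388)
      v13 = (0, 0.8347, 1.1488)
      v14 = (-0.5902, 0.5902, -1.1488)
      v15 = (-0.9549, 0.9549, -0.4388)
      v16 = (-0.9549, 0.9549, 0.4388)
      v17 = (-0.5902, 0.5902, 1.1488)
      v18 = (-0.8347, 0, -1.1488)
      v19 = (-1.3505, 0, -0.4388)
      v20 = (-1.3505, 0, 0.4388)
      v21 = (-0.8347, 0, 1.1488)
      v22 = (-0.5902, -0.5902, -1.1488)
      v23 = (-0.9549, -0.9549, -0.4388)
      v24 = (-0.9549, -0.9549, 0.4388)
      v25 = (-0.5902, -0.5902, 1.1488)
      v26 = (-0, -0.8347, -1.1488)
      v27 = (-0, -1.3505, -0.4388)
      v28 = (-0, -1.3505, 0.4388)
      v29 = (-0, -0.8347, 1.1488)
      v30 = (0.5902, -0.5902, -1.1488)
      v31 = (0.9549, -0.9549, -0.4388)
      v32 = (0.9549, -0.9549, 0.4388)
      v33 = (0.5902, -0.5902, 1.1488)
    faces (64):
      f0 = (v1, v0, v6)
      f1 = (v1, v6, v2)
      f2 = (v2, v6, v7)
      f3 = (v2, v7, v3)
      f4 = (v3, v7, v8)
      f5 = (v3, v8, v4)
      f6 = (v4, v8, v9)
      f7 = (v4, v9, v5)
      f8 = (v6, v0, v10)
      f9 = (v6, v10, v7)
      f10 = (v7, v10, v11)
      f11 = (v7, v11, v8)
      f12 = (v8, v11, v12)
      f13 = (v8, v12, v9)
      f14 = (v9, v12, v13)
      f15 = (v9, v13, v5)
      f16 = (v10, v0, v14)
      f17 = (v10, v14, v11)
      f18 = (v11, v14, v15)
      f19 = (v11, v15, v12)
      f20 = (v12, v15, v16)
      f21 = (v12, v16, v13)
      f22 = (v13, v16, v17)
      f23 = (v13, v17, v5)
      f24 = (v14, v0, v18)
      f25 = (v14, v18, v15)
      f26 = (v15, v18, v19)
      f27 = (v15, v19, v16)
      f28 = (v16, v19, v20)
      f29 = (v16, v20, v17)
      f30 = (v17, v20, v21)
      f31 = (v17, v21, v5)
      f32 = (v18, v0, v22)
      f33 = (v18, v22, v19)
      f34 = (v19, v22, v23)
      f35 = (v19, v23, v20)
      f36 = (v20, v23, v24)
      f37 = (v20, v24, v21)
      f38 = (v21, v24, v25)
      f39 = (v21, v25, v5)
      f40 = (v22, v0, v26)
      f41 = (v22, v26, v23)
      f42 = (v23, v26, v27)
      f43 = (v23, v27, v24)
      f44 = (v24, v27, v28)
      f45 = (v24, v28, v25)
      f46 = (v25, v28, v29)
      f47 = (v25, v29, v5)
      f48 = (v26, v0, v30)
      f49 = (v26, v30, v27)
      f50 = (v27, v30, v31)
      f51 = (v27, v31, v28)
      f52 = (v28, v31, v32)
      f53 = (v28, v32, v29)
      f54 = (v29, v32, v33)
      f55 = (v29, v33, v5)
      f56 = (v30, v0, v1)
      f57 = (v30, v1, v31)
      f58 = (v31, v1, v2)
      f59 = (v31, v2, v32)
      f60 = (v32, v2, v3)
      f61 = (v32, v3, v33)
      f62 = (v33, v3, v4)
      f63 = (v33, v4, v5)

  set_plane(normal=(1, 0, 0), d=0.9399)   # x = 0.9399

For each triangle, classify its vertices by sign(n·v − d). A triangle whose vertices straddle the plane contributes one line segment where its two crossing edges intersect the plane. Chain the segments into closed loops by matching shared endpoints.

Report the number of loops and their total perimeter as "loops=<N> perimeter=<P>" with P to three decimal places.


Straddling triangles (18 of 64):
  (v1,v6,v2) [--+] → (0.9399, 0.318737, -0.822235)–(0.9399, 0, -1.00399)  len=0.3669
  (v2,v6,v7) [+-+] → (0.9399, 0.318737, -0.822235)–(0.9399, 0.9399, -0.468002)  len=0.7151
  (v3,v8,v4) [++-] → (0.9399, 0.835736, 0.527402)–(0.9399, 0, 1.00399)  len=0.9621
  (v4,v8,v9) [-+-] → (0.9399, 0.835736, 0.527402)–(0.9399, 0.9399, 0.468002)  len=0.1199
  (v6,v10,v7) [--+] → (0.9399, 0.953012, -0.449953)–(0.9399, 0.9399, -0.468002)  len=0.0223
  (v7,v10,v11) [+--] → (0.9399, 0.953012, -0.449953)–(0.9399, 0.961114, -0.4388)  len=0.0138
  (v7,v11,v8) [+-+] → (0.9399, 0.961114, -0.4388)–(0.9399, 0.961114, 0.425014)  len=0.8638
  (v8,v11,v12) [+--] → (0.9399, 0.961114, 0.425014)–(0.9399, 0.961114, 0.4388)  len=0.0138
  (v8,v12,v9) [+--] → (0.9399, 0.961114, 0.4388)–(0.9399, 0.9399, 0.468002)  len=0.0361
  (v27,v30,v31) [--+] → (0.9399, -0.9399, -0.468002)–(0.9399, -0.961114, -0.4388)  len=0.0361
  (v27,v31,v28) [-+-] → (0.9399, -0.961114, -0.4388)–(0.9399, -0.961114, -0.425014)  len=0.0138
  (v28,v31,v32) [-++] → (0.9399, -0.961114, -0.425014)–(0.9399, -0.961114, 0.4388)  len=0.8638
  (v28,v32,v29) [-+-] → (0.9399, -0.961114, 0.4388)–(0.9399, -0.953012, 0.449953)  len=0.0138
  (v29,v32,v33) [-+-] → (0.9399, -0.953012, 0.449953)–(0.9399, -0.9399, 0.468002)  len=0.0223
  (v30,v1,v31) [--+] → (0.9399, -0.835736, -0.527402)–(0.9399, -0.9399, -0.468002)  len=0.1199
  (v31,v1,v2) [+-+] → (0.9399, -0.835736, -0.527402)–(0.9399, 0, -1.00399)  len=0.9621
  (v32,v3,v33) [++-] → (0.9399, -0.318737, 0.822235)–(0.9399, -0.9399, 0.468002)  len=0.7151
  (v33,v3,v4) [-+-] → (0.9399, -0.318737, 0.822235)–(0.9399, 0, 1.00399)  len=0.3669

Chained into 1 loop(s):
  loop 1: 18 segments, perimeter = 6.2275
Total perimeter = 6.228

loops=1 perimeter=6.228


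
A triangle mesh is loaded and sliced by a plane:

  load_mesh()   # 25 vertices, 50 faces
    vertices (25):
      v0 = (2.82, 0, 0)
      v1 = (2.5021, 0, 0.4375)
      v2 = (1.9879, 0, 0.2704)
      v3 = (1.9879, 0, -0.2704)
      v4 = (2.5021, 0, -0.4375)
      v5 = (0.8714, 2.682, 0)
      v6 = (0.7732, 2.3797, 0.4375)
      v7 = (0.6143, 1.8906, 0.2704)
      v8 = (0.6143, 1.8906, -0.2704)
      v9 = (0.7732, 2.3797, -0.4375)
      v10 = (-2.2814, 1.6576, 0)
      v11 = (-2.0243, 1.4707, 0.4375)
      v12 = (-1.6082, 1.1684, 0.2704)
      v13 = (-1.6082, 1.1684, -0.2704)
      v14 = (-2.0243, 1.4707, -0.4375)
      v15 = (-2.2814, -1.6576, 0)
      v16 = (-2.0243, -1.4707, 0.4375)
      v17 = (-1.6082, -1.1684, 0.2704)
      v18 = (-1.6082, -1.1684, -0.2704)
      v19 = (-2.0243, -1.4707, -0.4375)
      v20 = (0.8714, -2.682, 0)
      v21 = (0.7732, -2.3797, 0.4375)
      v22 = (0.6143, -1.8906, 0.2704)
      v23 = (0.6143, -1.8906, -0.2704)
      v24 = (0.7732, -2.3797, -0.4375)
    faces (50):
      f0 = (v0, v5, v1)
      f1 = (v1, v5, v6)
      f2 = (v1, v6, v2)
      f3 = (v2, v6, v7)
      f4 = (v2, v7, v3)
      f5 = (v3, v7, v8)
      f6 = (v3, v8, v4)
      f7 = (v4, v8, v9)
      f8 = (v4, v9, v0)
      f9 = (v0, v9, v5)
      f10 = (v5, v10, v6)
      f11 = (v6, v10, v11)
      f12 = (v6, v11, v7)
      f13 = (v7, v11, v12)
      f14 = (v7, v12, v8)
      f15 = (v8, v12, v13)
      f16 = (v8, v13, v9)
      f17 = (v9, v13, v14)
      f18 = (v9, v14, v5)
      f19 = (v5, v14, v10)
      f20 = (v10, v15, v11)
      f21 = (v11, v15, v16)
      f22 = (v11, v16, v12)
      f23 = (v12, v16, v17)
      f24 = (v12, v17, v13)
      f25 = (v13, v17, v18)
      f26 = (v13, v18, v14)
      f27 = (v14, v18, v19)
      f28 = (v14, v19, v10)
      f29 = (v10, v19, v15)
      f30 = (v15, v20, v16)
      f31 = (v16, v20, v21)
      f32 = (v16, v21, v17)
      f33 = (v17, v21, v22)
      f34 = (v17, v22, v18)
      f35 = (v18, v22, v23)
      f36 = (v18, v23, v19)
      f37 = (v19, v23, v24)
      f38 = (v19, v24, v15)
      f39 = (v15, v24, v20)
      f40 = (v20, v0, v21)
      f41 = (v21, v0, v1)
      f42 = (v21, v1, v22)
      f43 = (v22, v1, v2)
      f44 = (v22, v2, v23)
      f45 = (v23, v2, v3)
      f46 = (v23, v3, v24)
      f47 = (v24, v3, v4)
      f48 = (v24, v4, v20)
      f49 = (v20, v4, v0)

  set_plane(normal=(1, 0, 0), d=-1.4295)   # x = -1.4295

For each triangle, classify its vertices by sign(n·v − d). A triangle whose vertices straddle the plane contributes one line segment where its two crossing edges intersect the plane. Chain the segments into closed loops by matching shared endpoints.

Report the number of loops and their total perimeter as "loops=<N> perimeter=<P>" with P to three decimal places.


loops=2 perimeter=5.012

Straddling triangles (20 of 50):
  (v5,v10,v6) [+-+] → (-1.4295, 1.9344, 0)–(-1.4295, 1.85899, 0.122015)  len=0.1434
  (v6,v10,v11) [+--] → (-1.4295, 1.85899, 0.122015)–(-1.4295, 1.66397, 0.4375)  len=0.3709
  (v6,v11,v7) [+-+] → (-1.4295, 1.66397, 0.4375)–(-1.4295, 1.56535, 0.399832)  len=0.1056
  (v7,v11,v12) [+--] → (-1.4295, 1.56535, 0.399832)–(-1.4295, 1.22647, 0.2704)  len=0.3628
  (v7,v12,v8) [+-+] → (-1.4295, 1.22647, 0.2704)–(-1.4295, 1.22647, 0.226917)  len=0.0435
  (v8,v12,v13) [+--] → (-1.4295, 1.22647, 0.226917)–(-1.4295, 1.22647, -0.2704)  len=0.4973
  (v8,v13,v9) [+-+] → (-1.4295, 1.22647, -0.2704)–(-1.4295, 1.2593, -0.282939)  len=0.0351
  (v9,v13,v14) [+--] → (-1.4295, 1.2593, -0.282939)–(-1.4295, 1.66397, -0.4375)  len=0.4332
  (v9,v14,v5) [+-+] → (-1.4295, 1.66397, -0.4375)–(-1.4295, 1.71951, -0.347634)  len=0.1056
  (v5,v14,v10) [+--] → (-1.4295, 1.71951, -0.347634)–(-1.4295, 1.9344, 0)  len=0.4087
  (v15,v20,v16) [-+-] → (-1.4295, -1.9344, 0)–(-1.4295, -1.71951, 0.347634)  len=0.4087
  (v16,v20,v21) [-++] → (-1.4295, -1.71951, 0.347634)–(-1.4295, -1.66397, 0.4375)  len=0.1056
  (v16,v21,v17) [-+-] → (-1.4295, -1.66397, 0.4375)–(-1.4295, -1.2593, 0.282939)  len=0.4332
  (v17,v21,v22) [-++] → (-1.4295, -1.2593, 0.282939)–(-1.4295, -1.22647, 0.2704)  len=0.0351
  (v17,v22,v18) [-+-] → (-1.4295, -1.22647, 0.2704)–(-1.4295, -1.22647, -0.226917)  len=0.4973
  (v18,v22,v23) [-++] → (-1.4295, -1.22647, -0.226917)–(-1.4295, -1.22647, -0.2704)  len=0.0435
  (v18,v23,v19) [-+-] → (-1.4295, -1.22647, -0.2704)–(-1.4295, -1.56535, -0.399832)  len=0.3628
  (v19,v23,v24) [-++] → (-1.4295, -1.56535, -0.399832)–(-1.4295, -1.66397, -0.4375)  len=0.1056
  (v19,v24,v15) [-+-] → (-1.4295, -1.66397, -0.4375)–(-1.4295, -1.85899, -0.122015)  len=0.3709
  (v15,v24,v20) [-++] → (-1.4295, -1.85899, -0.122015)–(-1.4295, -1.9344, 0)  len=0.1434

Chained into 2 loop(s):
  loop 1: 10 segments, perimeter = 2.5061
  loop 2: 10 segments, perimeter = 2.5061
Total perimeter = 5.012


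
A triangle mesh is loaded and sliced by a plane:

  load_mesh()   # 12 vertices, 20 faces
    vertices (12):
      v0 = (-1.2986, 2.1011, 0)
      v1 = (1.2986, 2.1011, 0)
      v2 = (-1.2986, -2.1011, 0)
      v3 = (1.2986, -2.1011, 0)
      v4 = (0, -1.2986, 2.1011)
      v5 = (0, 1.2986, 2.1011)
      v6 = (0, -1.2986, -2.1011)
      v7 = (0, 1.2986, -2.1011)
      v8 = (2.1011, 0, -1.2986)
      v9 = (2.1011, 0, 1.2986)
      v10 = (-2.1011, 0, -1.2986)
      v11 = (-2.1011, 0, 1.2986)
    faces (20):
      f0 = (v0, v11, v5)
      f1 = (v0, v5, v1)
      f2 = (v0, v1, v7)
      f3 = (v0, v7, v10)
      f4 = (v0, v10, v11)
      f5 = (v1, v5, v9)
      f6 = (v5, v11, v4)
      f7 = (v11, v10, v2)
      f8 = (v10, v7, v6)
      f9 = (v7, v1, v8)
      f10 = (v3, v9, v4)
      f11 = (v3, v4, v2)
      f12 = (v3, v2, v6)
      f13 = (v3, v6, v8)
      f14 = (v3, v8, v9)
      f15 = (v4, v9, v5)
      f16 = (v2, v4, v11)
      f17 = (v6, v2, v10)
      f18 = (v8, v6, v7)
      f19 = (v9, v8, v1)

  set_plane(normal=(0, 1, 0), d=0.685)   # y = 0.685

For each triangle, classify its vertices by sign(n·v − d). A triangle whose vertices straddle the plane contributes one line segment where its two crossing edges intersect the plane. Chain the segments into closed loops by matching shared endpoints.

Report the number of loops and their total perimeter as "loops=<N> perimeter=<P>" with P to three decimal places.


Straddling triangles (10 of 20):
  (v0,v11,v5) [+-+] → (-1.83947, 0.685, 0.875231)–(-0.992788, 0.685, 1.72191)  len=1.1974
  (v0,v7,v10) [++-] → (-0.992788, 0.685, -1.72191)–(-1.83947, 0.685, -0.875231)  len=1.1974
  (v0,v10,v11) [+--] → (-1.83947, 0.685, -0.875231)–(-1.83947, 0.685, 0.875231)  len=1.7505
  (v1,v5,v9) [++-] → (0.992788, 0.685, 1.72191)–(1.83947, 0.685, 0.875231)  len=1.1974
  (v5,v11,v4) [+--] → (-0.992788, 0.685, 1.72191)–(0, 0.685, 2.1011)  len=1.0627
  (v10,v7,v6) [-+-] → (-0.992788, 0.685, -1.72191)–(0, 0.685, -2.1011)  len=1.0627
  (v7,v1,v8) [++-] → (1.83947, 0.685, -0.875231)–(0.992788, 0.685, -1.72191)  len=1.1974
  (v4,v9,v5) [--+] → (0.992788, 0.685, 1.72191)–(0, 0.685, 2.1011)  len=1.0627
  (v8,v6,v7) [--+] → (0, 0.685, -2.1011)–(0.992788, 0.685, -1.72191)  len=1.0627
  (v9,v8,v1) [--+] → (1.83947, 0.685, -0.875231)–(1.83947, 0.685, 0.875231)  len=1.7505

Chained into 1 loop(s):
  loop 1: 10 segments, perimeter = 12.5414
Total perimeter = 12.541

loops=1 perimeter=12.541


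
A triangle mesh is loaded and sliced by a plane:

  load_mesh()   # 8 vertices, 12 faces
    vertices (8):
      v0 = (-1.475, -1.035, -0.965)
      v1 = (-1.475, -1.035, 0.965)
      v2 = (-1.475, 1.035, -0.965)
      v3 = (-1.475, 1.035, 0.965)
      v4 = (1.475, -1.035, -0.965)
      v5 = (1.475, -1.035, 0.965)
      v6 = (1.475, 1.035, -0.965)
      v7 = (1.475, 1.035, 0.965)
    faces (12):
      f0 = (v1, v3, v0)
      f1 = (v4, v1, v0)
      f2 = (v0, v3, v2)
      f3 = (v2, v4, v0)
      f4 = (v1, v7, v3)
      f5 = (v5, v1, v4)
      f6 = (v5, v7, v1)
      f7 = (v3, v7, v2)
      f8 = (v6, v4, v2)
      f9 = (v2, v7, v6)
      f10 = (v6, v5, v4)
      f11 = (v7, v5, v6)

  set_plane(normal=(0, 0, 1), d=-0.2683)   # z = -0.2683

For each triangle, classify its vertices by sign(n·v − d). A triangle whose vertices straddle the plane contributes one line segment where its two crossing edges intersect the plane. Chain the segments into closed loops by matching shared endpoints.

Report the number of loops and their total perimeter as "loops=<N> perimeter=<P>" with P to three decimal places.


Straddling triangles (8 of 12):
  (v1,v3,v0) [++-] → (-1.475, -0.287762, -0.2683)–(-1.475, -1.035, -0.2683)  len=0.7472
  (v4,v1,v0) [-+-] → (0.410096, -1.035, -0.2683)–(-1.475, -1.035, -0.2683)  len=1.8851
  (v0,v3,v2) [-+-] → (-1.475, -0.287762, -0.2683)–(-1.475, 1.035, -0.2683)  len=1.3228
  (v5,v1,v4) [++-] → (0.410096, -1.035, -0.2683)–(1.475, -1.035, -0.2683)  len=1.0649
  (v3,v7,v2) [++-] → (-0.410096, 1.035, -0.2683)–(-1.475, 1.035, -0.2683)  len=1.0649
  (v2,v7,v6) [-+-] → (-0.410096, 1.035, -0.2683)–(1.475, 1.035, -0.2683)  len=1.8851
  (v6,v5,v4) [-+-] → (1.475, 0.287762, -0.2683)–(1.475, -1.035, -0.2683)  len=1.3228
  (v7,v5,v6) [++-] → (1.475, 0.287762, -0.2683)–(1.475, 1.035, -0.2683)  len=0.7472

Chained into 1 loop(s):
  loop 1: 8 segments, perimeter = 10.0400
Total perimeter = 10.040

loops=1 perimeter=10.040


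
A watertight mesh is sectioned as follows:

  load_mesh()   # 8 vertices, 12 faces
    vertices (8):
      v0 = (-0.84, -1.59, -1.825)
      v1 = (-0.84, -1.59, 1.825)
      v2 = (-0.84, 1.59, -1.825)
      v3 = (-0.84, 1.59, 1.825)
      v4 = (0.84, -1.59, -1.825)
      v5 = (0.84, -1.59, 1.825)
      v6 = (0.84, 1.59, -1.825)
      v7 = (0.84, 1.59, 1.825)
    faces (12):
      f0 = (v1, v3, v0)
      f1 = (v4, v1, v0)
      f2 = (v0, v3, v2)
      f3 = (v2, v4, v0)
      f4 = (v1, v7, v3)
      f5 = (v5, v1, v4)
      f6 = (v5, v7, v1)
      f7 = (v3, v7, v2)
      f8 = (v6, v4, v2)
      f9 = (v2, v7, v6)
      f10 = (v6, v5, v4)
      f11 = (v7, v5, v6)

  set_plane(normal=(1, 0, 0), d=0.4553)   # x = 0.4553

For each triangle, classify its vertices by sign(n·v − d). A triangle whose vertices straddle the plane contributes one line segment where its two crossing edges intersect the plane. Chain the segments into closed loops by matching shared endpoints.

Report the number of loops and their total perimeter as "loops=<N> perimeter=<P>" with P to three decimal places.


Straddling triangles (8 of 12):
  (v4,v1,v0) [+--] → (0.4553, -1.59, -0.989193)–(0.4553, -1.59, -1.825)  len=0.8358
  (v2,v4,v0) [-+-] → (0.4553, -0.861818, -1.825)–(0.4553, -1.59, -1.825)  len=0.7282
  (v1,v7,v3) [-+-] → (0.4553, 0.861818, 1.825)–(0.4553, 1.59, 1.825)  len=0.7282
  (v5,v1,v4) [+-+] → (0.4553, -1.59, 1.825)–(0.4553, -1.59, -0.989193)  len=2.8142
  (v5,v7,v1) [++-] → (0.4553, 0.861818, 1.825)–(0.4553, -1.59, 1.825)  len=2.4518
  (v3,v7,v2) [-+-] → (0.4553, 1.59, 1.825)–(0.4553, 1.59, 0.989193)  len=0.8358
  (v6,v4,v2) [++-] → (0.4553, -0.861818, -1.825)–(0.4553, 1.59, -1.825)  len=2.4518
  (v2,v7,v6) [-++] → (0.4553, 1.59, 0.989193)–(0.4553, 1.59, -1.825)  len=2.8142

Chained into 1 loop(s):
  loop 1: 8 segments, perimeter = 13.6600
Total perimeter = 13.660

loops=1 perimeter=13.660


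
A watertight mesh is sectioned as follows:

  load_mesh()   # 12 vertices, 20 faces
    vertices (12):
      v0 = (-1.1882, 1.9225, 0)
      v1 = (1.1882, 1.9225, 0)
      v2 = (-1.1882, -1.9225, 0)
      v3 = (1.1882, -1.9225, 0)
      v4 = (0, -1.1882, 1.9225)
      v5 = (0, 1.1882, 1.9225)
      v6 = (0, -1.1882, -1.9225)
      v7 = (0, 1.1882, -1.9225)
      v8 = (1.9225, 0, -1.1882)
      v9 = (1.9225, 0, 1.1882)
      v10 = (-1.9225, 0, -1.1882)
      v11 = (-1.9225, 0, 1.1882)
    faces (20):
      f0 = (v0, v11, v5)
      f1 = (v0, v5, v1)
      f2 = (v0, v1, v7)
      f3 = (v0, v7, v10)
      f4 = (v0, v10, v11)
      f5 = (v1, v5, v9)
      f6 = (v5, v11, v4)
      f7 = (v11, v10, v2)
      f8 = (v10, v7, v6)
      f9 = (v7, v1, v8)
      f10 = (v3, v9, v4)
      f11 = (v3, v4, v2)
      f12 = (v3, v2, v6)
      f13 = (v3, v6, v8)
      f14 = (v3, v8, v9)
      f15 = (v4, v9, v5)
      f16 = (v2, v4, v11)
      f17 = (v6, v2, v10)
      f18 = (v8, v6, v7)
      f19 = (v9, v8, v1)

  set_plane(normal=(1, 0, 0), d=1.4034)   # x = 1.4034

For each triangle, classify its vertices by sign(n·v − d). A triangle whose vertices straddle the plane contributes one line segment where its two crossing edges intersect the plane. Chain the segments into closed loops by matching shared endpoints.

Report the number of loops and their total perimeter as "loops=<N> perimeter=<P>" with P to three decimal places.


Straddling triangles (8 of 20):
  (v1,v5,v9) [--+] → (1.4034, 0.320829, 1.38647)–(1.4034, 1.35908, 0.348224)  len=1.4683
  (v7,v1,v8) [--+] → (1.4034, 1.35908, -0.348224)–(1.4034, 0.320829, -1.38647)  len=1.4683
  (v3,v9,v4) [-+-] → (1.4034, -1.35908, 0.348224)–(1.4034, -0.320829, 1.38647)  len=1.4683
  (v3,v6,v8) [--+] → (1.4034, -0.320829, -1.38647)–(1.4034, -1.35908, -0.348224)  len=1.4683
  (v3,v8,v9) [-++] → (1.4034, -1.35908, -0.348224)–(1.4034, -1.35908, 0.348224)  len=0.6964
  (v4,v9,v5) [-+-] → (1.4034, -0.320829, 1.38647)–(1.4034, 0.320829, 1.38647)  len=0.6417
  (v8,v6,v7) [+--] → (1.4034, -0.320829, -1.38647)–(1.4034, 0.320829, -1.38647)  len=0.6417
  (v9,v8,v1) [++-] → (1.4034, 1.35908, -0.348224)–(1.4034, 1.35908, 0.348224)  len=0.6964

Chained into 1 loop(s):
  loop 1: 8 segments, perimeter = 8.5494
Total perimeter = 8.549

loops=1 perimeter=8.549
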